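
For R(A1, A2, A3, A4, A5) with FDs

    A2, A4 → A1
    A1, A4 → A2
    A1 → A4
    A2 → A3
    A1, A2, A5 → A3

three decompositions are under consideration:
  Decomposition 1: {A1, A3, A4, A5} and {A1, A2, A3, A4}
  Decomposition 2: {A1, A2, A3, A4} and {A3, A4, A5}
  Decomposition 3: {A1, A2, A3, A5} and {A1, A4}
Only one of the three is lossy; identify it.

Decomposition 1: common = {A1, A3, A4}, closure = {A1, A2, A3, A4} → lossless.
Decomposition 2: common = {A3, A4}, closure = {A3, A4} → lossy.
Decomposition 3: common = {A1}, closure = {A1, A2, A3, A4} → lossless.

Decomposition 2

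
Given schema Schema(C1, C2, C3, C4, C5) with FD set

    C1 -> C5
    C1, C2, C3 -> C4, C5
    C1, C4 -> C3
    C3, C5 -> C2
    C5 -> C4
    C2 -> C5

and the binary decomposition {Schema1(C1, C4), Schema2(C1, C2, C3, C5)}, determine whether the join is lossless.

Common attributes: Schema1 ∩ Schema2 = {C1}.
Closure of {C1}: C1 → C5 applies, adding C5; C5 → C4 applies, adding C4; C1, C4 → C3 applies, adding C3; C3, C5 → C2 applies, adding C2. So (C1)⁺ = {C1, C2, C3, C4, C5}.
This closure contains every attribute of Schema1, so Schema1 ∩ Schema2 → Schema1. The join is lossless.

Yes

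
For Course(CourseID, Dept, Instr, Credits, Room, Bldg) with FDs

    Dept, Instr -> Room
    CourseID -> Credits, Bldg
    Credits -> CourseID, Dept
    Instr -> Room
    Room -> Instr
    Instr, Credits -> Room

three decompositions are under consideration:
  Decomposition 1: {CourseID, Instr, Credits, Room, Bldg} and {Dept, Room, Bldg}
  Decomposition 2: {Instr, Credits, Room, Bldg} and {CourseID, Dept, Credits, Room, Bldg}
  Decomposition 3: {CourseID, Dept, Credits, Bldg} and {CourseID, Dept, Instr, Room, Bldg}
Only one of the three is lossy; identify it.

Decomposition 1

Decomposition 1: common = {Room, Bldg}, closure = {Instr, Room, Bldg} → lossy.
Decomposition 2: common = {Credits, Room, Bldg}, closure = {CourseID, Dept, Instr, Credits, Room, Bldg} → lossless.
Decomposition 3: common = {CourseID, Dept, Bldg}, closure = {CourseID, Dept, Credits, Bldg} → lossless.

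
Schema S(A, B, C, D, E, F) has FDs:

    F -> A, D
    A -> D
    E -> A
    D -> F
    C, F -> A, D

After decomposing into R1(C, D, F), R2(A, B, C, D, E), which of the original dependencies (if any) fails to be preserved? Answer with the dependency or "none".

F → A, D: restricted closure across fragments reaches A, D.
A → D lies within R2.
E → A lies within R2.
D → F lies within R1.
C, F → A, D: restricted closure across fragments reaches A, D.
Every dependency is enforceable on the fragments, so the decomposition is dependency-preserving.

none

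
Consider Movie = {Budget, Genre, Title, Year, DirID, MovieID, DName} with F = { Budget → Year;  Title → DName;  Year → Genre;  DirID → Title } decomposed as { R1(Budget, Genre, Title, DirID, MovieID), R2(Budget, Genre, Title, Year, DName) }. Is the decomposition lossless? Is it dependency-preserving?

Lossless test: (Budget, Genre, Title)⁺ = {Budget, Genre, Title, Year, DName}, which contains all of one fragment — lossless.
Dependency preservation: every FD's attributes lie within a single fragment, so each can be enforced locally — preserved.

lossless and dependency-preserving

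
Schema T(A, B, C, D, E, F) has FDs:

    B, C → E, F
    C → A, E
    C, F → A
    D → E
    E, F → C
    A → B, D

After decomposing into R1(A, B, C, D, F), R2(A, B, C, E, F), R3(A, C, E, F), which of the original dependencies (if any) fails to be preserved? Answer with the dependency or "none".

D → E

Check D → E: no single fragment contains all of {D, E}, and the restricted closure of {D} across the fragments never reaches {E}.
B, C → E, F is preserved.
C → A, E is preserved.
C, F → A is preserved.
E, F → C is preserved.
A → B, D is preserved.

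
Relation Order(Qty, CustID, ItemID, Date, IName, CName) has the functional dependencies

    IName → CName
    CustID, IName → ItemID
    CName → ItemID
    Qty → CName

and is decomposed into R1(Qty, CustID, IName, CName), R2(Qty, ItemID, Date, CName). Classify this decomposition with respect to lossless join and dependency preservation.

lossy but dependency-preserving

Lossless test: (Qty, CName)⁺ = {Qty, ItemID, CName}, which is a superkey of neither fragment — lossy.
Dependency preservation: CustID, IName → ItemID is not contained in any single fragment, but the restricted closure of its left-hand side across the fragments still reaches the right-hand side; the remaining FDs each lie inside some fragment. All dependencies are preserved.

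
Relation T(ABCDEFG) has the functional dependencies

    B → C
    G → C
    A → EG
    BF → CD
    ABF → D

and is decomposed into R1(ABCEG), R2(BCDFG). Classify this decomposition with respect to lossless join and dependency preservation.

Lossless test: (BCG)⁺ = {BCG}, which is a superkey of neither fragment — lossy.
Dependency preservation: ABF → D is not contained in any single fragment, but the restricted closure of its left-hand side across the fragments still reaches the right-hand side; the remaining FDs each lie inside some fragment. All dependencies are preserved.

lossy but dependency-preserving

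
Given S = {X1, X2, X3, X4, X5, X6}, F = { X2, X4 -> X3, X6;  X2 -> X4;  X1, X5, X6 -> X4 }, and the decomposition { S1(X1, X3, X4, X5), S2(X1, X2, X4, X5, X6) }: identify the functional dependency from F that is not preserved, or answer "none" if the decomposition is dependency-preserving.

X2, X4 -> X3, X6

Check X2, X4 → X3, X6: no single fragment contains all of {X2, X3, X4, X6}, and the restricted closure of {X2, X4} across the fragments never reaches {X3, X6}.
X2 → X4 is preserved.
X1, X5, X6 → X4 is preserved.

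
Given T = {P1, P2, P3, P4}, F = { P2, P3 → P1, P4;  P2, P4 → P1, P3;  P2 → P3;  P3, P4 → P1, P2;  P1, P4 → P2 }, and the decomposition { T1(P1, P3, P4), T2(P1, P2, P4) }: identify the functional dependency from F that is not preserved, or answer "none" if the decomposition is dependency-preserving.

P2, P3 → P1, P4: restricted closure across fragments reaches P1, P4.
P2, P4 → P1, P3: restricted closure across fragments reaches P1, P3.
P2 → P3: restricted closure across fragments reaches P3.
P3, P4 → P1, P2: restricted closure across fragments reaches P1, P2.
P1, P4 → P2 lies within T2.
Every dependency is enforceable on the fragments, so the decomposition is dependency-preserving.

none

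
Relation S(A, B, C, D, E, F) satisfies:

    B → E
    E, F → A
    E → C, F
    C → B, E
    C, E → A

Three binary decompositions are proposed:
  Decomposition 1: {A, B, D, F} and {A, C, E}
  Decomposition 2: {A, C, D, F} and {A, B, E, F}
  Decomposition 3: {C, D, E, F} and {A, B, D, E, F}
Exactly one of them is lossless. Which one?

Decomposition 1: common = {A}, closure = {A} → lossy.
Decomposition 2: common = {A, F}, closure = {A, F} → lossy.
Decomposition 3: common = {D, E, F}, closure = {A, B, C, D, E, F} → lossless.

Decomposition 3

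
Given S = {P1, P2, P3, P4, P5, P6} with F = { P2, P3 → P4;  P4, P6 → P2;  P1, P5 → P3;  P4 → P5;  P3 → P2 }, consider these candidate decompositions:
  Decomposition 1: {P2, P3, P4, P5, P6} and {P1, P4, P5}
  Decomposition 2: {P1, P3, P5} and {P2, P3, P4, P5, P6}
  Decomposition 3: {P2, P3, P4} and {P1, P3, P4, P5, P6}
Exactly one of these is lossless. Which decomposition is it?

Decomposition 1: common = {P4, P5}, closure = {P4, P5} → lossy.
Decomposition 2: common = {P3, P5}, closure = {P2, P3, P4, P5} → lossy.
Decomposition 3: common = {P3, P4}, closure = {P2, P3, P4, P5} → lossless.

Decomposition 3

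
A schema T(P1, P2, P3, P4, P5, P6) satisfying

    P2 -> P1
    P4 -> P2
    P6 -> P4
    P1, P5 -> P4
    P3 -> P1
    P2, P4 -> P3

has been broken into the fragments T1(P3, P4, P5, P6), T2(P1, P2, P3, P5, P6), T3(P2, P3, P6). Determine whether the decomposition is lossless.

Yes

Chase test. Columns are P1, P2, P3, P4, P5, P6; row i has aⱼ where attribute j ∈ Ti, else bᵢⱼ.
Initial tableau (one row per fragment):
  row 1: b11 b12 a3 a4 a5 a6
  row 2: a1 a2 a3 b24 a5 a6
  row 3: b31 a2 a3 b34 b35 a6
Rows 2 and 3 agree on P2; apply P2→P1 and equate their P1 entries.
Rows 1 and 2 agree on P6; apply P6→P4 and equate their P4 entries.
Rows 1 and 3 agree on P6; apply P6→P4 and equate their P4 entries.
Rows 1 and 2 agree on P3; apply P3→P1 and equate their P1 entries.
Rows 1 and 2 agree on P4; apply P4→P2 and equate their P2 entries.
Row 1 is now all distinguished symbols — the join is lossless.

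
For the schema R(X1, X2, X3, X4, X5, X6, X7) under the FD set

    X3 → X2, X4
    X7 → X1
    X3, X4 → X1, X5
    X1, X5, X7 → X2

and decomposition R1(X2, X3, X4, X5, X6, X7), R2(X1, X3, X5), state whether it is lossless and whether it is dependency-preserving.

Lossless test: (X3, X5)⁺ = {X1, X2, X3, X4, X5}, which contains all of one fragment — lossless.
Dependency preservation: the restricted closure of {X7} across the fragments never reaches {X1}, so X7 → X1 cannot be enforced without a join — not preserved.

lossless but not dependency-preserving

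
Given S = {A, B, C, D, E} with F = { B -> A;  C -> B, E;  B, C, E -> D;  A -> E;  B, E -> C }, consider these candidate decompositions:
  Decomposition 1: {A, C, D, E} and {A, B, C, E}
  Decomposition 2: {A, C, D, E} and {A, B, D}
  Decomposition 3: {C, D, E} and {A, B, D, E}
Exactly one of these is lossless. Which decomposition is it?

Decomposition 1

Decomposition 1: common = {A, C, E}, closure = {A, B, C, D, E} → lossless.
Decomposition 2: common = {A, D}, closure = {A, D, E} → lossy.
Decomposition 3: common = {D, E}, closure = {D, E} → lossy.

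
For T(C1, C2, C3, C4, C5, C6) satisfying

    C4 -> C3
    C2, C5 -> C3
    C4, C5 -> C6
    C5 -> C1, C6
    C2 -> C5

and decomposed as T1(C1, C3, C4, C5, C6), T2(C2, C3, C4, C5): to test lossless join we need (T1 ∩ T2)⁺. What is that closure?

T1 ∩ T2 = {C3, C4, C5}.
C4, C5 → C6 applies, adding C6
C5 → C1, C6 applies, adding C1
Closure: {C1, C3, C4, C5, C6}.

C1, C3, C4, C5, C6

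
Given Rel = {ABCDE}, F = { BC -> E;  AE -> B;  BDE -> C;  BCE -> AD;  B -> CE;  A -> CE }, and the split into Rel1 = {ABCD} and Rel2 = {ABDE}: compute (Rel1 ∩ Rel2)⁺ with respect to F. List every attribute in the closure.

ABCDE

Rel1 ∩ Rel2 = {ABD}.
B → CE applies, adding CE
Closure: {ABCDE}.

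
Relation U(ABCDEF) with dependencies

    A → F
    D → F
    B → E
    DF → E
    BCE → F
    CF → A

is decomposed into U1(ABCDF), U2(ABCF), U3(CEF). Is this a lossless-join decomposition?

No

Chase test. Columns are ABCDEF; row i has aⱼ where attribute j ∈ Ui, else bᵢⱼ.
Initial tableau (one row per fragment):
  row 1: a1 a2 a3 a4 b15 a6
  row 2: a1 a2 a3 b24 b25 a6
  row 3: b31 b32 a3 b34 a5 a6
Rows 1 and 2 agree on B; apply B→E and equate their E entries.
Rows 1 and 3 agree on CF; apply CF→A and equate their A entries.
No row becomes fully distinguished — the join is lossy.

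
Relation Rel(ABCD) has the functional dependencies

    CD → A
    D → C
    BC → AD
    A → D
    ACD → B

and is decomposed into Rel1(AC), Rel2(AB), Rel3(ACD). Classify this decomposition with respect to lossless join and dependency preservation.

lossless but not dependency-preserving

Lossless test (chase): Rows 1 and 2 agree on A; apply A→D and equate their D entries. Rows 1 and 3 agree on A; apply A→D and equate their D entries. Rows 1 and 3 agree on ACD; apply ACD→B and equate their B entries. Rows 1 and 2 agree on D; apply D→C and equate their C entries. Rows 1 and 2 agree on ACD; apply ACD→B and equate their B entries. Row 1 is now all distinguished symbols — the join is lossless.
Dependency preservation: the restricted closure of {BC} across the fragments never reaches {AD}, so BC → AD cannot be enforced without a join — not preserved.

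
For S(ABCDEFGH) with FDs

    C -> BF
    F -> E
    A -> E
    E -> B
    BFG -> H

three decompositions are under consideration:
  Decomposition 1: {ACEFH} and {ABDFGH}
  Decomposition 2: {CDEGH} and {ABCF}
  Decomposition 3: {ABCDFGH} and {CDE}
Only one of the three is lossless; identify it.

Decomposition 3

Decomposition 1: common = {AFH}, closure = {ABEFH} → lossy.
Decomposition 2: common = {C}, closure = {BCEF} → lossy.
Decomposition 3: common = {CD}, closure = {BCDEF} → lossless.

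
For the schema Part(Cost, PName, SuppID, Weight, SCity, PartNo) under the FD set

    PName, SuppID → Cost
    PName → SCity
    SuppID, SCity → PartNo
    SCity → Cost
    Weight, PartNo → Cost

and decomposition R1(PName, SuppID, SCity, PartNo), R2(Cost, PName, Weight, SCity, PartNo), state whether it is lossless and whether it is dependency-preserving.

lossy but dependency-preserving

Lossless test: (PName, SCity, PartNo)⁺ = {Cost, PName, SCity, PartNo}, which is a superkey of neither fragment — lossy.
Dependency preservation: PName, SuppID → Cost is not contained in any single fragment, but the restricted closure of its left-hand side across the fragments still reaches the right-hand side; the remaining FDs each lie inside some fragment. All dependencies are preserved.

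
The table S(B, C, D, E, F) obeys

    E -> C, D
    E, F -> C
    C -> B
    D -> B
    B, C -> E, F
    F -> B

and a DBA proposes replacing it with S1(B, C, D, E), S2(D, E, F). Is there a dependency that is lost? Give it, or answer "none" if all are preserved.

Check F → B: no single fragment contains all of {B, F}, and the restricted closure of {F} across the fragments never reaches {B}.
E → C, D is preserved.
E, F → C is preserved.
C → B is preserved.
D → B is preserved.
B, C → E, F is preserved.

F -> B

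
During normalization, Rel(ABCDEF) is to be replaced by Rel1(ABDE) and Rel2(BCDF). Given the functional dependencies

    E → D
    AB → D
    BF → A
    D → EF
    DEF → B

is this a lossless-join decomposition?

Yes

Common attributes: Rel1 ∩ Rel2 = {BD}.
Closure of {BD}: D → EF applies, adding EF; BF → A applies, adding A. So (BD)⁺ = {ABDEF}.
This closure contains every attribute of Rel1, so Rel1 ∩ Rel2 → Rel1. The join is lossless.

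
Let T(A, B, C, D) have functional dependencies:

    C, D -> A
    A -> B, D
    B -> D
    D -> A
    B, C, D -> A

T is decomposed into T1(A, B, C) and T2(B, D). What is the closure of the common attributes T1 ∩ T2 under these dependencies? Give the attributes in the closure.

T1 ∩ T2 = {B}.
B → D applies, adding D
D → A applies, adding A
Closure: {A, B, D}.

A, B, D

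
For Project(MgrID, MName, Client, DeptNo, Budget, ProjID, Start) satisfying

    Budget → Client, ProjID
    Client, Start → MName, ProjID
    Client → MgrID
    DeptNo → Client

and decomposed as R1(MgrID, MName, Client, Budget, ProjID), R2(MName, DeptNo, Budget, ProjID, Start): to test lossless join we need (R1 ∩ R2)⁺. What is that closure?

MgrID, MName, Client, Budget, ProjID

R1 ∩ R2 = {MName, Budget, ProjID}.
Budget → Client, ProjID applies, adding Client
Client → MgrID applies, adding MgrID
Closure: {MgrID, MName, Client, Budget, ProjID}.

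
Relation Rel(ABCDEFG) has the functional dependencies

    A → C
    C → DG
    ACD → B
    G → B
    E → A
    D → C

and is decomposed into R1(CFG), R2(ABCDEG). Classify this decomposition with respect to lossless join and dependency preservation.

Lossless test: (CG)⁺ = {BCDG}, which is a superkey of neither fragment — lossy.
Dependency preservation: every FD's attributes lie within a single fragment, so each can be enforced locally — preserved.

lossy but dependency-preserving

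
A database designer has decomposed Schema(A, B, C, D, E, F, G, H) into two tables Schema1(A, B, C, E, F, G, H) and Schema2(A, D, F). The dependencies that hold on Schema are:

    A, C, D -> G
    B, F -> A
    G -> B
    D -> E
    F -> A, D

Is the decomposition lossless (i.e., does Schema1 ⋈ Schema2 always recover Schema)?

Yes

Common attributes: Schema1 ∩ Schema2 = {A, F}.
Closure of {A, F}: F → A, D applies, adding D; D → E applies, adding E. So (A, F)⁺ = {A, D, E, F}.
This closure contains every attribute of Schema2, so Schema1 ∩ Schema2 → Schema2. The join is lossless.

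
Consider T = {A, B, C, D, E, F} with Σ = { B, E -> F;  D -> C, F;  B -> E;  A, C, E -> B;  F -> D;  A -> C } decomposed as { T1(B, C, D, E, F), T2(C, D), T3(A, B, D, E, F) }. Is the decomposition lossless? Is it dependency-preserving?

lossless but not dependency-preserving

Lossless test (chase): Rows 1 and 2 agree on D; apply D→C, F and equate their C, F entries. Rows 1 and 3 agree on D; apply D→C, F and equate their C, F entries. Row 3 is now all distinguished symbols — the join is lossless.
Dependency preservation: the restricted closure of {A} across the fragments never reaches {C}, so A → C cannot be enforced without a join — not preserved.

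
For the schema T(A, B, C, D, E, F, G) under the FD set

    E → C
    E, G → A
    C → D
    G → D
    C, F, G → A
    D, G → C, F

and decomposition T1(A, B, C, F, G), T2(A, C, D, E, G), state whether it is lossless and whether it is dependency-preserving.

Lossless test: (A, C, G)⁺ = {A, C, D, F, G}, which is a superkey of neither fragment — lossy.
Dependency preservation: D, G → C, F is not contained in any single fragment, but the restricted closure of its left-hand side across the fragments still reaches the right-hand side; the remaining FDs each lie inside some fragment. All dependencies are preserved.

lossy but dependency-preserving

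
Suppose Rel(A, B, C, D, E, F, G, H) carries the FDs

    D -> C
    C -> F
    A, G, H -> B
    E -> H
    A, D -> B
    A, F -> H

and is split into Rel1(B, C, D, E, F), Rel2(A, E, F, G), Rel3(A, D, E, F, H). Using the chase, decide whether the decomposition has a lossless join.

No

Chase test. Columns are A, B, C, D, E, F, G, H; row i has aⱼ where attribute j ∈ Reli, else bᵢⱼ.
Initial tableau (one row per fragment):
  row 1: b11 a2 a3 a4 a5 a6 b17 b18
  row 2: a1 b22 b23 b24 a5 a6 a7 b28
  row 3: a1 b32 b33 a4 a5 a6 b37 a8
Rows 1 and 3 agree on D; apply D→C and equate their C entries.
Rows 1 and 2 agree on E; apply E→H and equate their H entries.
Rows 1 and 3 agree on E; apply E→H and equate their H entries.
No row becomes fully distinguished — the join is lossy.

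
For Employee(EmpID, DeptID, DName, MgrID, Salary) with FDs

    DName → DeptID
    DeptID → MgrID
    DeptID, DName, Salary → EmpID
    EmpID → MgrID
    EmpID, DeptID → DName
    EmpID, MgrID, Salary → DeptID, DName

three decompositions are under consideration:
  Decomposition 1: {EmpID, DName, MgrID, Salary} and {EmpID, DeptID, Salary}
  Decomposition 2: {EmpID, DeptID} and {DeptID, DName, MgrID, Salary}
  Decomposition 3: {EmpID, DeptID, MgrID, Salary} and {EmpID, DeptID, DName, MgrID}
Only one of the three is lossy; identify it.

Decomposition 1: common = {EmpID, Salary}, closure = {EmpID, DeptID, DName, MgrID, Salary} → lossless.
Decomposition 2: common = {DeptID}, closure = {DeptID, MgrID} → lossy.
Decomposition 3: common = {EmpID, DeptID, MgrID}, closure = {EmpID, DeptID, DName, MgrID} → lossless.

Decomposition 2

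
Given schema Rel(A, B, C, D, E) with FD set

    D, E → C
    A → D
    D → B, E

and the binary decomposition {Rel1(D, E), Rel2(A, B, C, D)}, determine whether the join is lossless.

Common attributes: Rel1 ∩ Rel2 = {D}.
Closure of {D}: D → B, E applies, adding B, E; D, E → C applies, adding C. So (D)⁺ = {B, C, D, E}.
This closure contains every attribute of Rel1, so Rel1 ∩ Rel2 → Rel1. The join is lossless.

Yes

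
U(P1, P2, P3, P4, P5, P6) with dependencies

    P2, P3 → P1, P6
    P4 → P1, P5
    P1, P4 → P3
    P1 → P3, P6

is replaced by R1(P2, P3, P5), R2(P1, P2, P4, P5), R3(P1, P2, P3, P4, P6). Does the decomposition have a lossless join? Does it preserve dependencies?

lossless and dependency-preserving

Lossless test (chase): Rows 1 and 3 agree on P2, P3; apply P2, P3→P1, P6 and equate their P1, P6 entries. Rows 2 and 3 agree on P4; apply P4→P1, P5 and equate their P1, P5 entries. Rows 2 and 3 agree on P1, P4; apply P1, P4→P3 and equate their P3 entries. Rows 1 and 2 agree on P1; apply P1→P3, P6 and equate their P3, P6 entries. Row 2 is now all distinguished symbols — the join is lossless.
Dependency preservation: every FD's attributes lie within a single fragment, so each can be enforced locally — preserved.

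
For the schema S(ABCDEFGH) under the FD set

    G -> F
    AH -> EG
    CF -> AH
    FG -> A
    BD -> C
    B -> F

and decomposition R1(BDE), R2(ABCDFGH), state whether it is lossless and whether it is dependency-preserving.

lossless but not dependency-preserving

Lossless test: (BD)⁺ = {ABCDEFGH}, which contains all of one fragment — lossless.
Dependency preservation: the restricted closure of {AH} across the fragments never reaches {EG}, so AH → EG cannot be enforced without a join — not preserved.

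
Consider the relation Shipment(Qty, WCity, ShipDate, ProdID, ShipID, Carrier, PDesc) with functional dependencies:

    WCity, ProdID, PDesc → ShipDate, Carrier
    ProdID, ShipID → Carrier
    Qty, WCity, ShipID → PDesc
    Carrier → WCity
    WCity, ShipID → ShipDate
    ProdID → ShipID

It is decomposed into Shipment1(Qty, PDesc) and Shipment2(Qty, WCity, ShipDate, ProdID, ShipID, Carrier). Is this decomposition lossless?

Common attributes: Shipment1 ∩ Shipment2 = {Qty}.
No dependency enlarges {Qty}, so (Qty)⁺ = {Qty}.
The closure contains neither all of Shipment1 = {Qty, PDesc} nor all of Shipment2 = {Qty, WCity, ShipDate, ProdID, ShipID, Carrier}, so the common attributes are not a superkey of either fragment. The join is lossy.

No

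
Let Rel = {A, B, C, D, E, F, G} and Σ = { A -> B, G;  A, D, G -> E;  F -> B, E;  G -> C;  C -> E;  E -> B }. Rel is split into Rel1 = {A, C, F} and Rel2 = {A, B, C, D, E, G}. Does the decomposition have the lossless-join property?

No

Common attributes: Rel1 ∩ Rel2 = {A, C}.
Closure of {A, C}: A → B, G applies, adding B, G; C → E applies, adding E. So (A, C)⁺ = {A, B, C, E, G}.
The closure contains neither all of Rel1 = {A, C, F} nor all of Rel2 = {A, B, C, D, E, G}, so the common attributes are not a superkey of either fragment. The join is lossy.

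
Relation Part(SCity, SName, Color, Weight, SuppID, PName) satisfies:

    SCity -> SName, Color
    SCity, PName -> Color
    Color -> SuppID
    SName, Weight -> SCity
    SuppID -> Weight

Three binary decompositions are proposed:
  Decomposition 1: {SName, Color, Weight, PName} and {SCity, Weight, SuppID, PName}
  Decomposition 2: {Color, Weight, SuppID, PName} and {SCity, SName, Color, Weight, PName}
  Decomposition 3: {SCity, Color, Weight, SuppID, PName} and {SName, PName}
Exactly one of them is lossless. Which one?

Decomposition 2

Decomposition 1: common = {Weight, PName}, closure = {Weight, PName} → lossy.
Decomposition 2: common = {Color, Weight, PName}, closure = {Color, Weight, SuppID, PName} → lossless.
Decomposition 3: common = {PName}, closure = {PName} → lossy.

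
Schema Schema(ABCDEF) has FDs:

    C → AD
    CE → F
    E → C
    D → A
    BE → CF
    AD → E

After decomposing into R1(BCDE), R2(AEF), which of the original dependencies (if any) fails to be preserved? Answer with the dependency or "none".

C → AD: restricted closure across fragments reaches AD.
CE → F: restricted closure across fragments reaches F.
E → C lies within R1.
D → A: restricted closure across fragments reaches A.
BE → CF: restricted closure across fragments reaches CF.
AD → E: restricted closure across fragments reaches E.
Every dependency is enforceable on the fragments, so the decomposition is dependency-preserving.

none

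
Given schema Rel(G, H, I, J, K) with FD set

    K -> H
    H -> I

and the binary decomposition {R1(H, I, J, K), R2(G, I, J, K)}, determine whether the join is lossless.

Common attributes: R1 ∩ R2 = {I, J, K}.
Closure of {I, J, K}: K → H applies, adding H. So (I, J, K)⁺ = {H, I, J, K}.
This closure contains every attribute of R1, so R1 ∩ R2 → R1. The join is lossless.

Yes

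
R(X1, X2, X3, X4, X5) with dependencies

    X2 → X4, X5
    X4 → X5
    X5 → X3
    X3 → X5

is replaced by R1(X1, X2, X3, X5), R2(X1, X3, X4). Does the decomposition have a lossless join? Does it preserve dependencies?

Lossless test: (X1, X3)⁺ = {X1, X3, X5}, which is a superkey of neither fragment — lossy.
Dependency preservation: the restricted closure of {X2} across the fragments never reaches {X4, X5}, so X2 → X4, X5 cannot be enforced without a join — not preserved.

lossy and not dependency-preserving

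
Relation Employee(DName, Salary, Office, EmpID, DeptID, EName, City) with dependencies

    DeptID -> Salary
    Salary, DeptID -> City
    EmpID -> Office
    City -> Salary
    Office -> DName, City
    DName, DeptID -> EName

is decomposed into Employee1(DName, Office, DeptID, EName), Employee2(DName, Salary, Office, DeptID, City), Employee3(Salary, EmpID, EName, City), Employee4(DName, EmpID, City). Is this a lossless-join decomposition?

No

Chase test. Columns are DName, Salary, Office, EmpID, DeptID, EName, City; row i has aⱼ where attribute j ∈ Employeei, else bᵢⱼ.
Initial tableau (one row per fragment):
  row 1: a1 b12 a3 b14 a5 a6 b17
  row 2: a1 a2 a3 b24 a5 b26 a7
  row 3: b31 a2 b33 a4 b35 a6 a7
  row 4: a1 b42 b43 a4 b45 b46 a7
Rows 1 and 2 agree on DeptID; apply DeptID→Salary and equate their Salary entries.
Rows 1 and 2 agree on Salary, DeptID; apply Salary, DeptID→City and equate their City entries.
Rows 3 and 4 agree on EmpID; apply EmpID→Office and equate their Office entries.
Rows 1 and 4 agree on City; apply City→Salary and equate their Salary entries.
Rows 3 and 4 agree on Office; apply Office→DName, City and equate their DName, City entries.
Rows 1 and 2 agree on DName, DeptID; apply DName, DeptID→EName and equate their EName entries.
No row becomes fully distinguished — the join is lossy.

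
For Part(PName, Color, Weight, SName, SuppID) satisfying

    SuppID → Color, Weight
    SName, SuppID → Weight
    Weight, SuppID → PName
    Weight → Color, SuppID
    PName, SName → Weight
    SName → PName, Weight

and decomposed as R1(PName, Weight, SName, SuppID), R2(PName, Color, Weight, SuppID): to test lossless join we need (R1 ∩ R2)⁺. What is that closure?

R1 ∩ R2 = {PName, Weight, SuppID}.
SuppID → Color, Weight applies, adding Color
Closure: {PName, Color, Weight, SuppID}.

PName, Color, Weight, SuppID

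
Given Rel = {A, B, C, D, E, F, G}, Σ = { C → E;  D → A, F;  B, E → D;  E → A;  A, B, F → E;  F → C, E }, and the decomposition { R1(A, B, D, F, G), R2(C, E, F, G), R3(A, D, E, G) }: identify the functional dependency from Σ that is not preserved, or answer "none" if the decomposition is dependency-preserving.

B, E → D

Check B, E → D: no single fragment contains all of {B, D, E}, and the restricted closure of {B, E} across the fragments never reaches {D}.
C → E is preserved.
D → A, F is preserved.
E → A is preserved.
A, B, F → E is preserved.
F → C, E is preserved.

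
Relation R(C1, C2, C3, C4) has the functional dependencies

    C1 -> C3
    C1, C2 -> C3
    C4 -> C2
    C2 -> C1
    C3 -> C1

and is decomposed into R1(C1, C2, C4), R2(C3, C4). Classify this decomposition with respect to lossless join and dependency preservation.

lossless but not dependency-preserving

Lossless test: (C4)⁺ = {C1, C2, C3, C4}, which contains all of one fragment — lossless.
Dependency preservation: the restricted closure of {C1} across the fragments never reaches {C3}, so C1 → C3 cannot be enforced without a join — not preserved.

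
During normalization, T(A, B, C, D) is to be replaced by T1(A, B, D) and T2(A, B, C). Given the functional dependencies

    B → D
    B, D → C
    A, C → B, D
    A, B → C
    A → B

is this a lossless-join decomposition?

Common attributes: T1 ∩ T2 = {A, B}.
Closure of {A, B}: B → D applies, adding D; B, D → C applies, adding C. So (A, B)⁺ = {A, B, C, D}.
This closure contains every attribute of T1, so T1 ∩ T2 → T1. The join is lossless.

Yes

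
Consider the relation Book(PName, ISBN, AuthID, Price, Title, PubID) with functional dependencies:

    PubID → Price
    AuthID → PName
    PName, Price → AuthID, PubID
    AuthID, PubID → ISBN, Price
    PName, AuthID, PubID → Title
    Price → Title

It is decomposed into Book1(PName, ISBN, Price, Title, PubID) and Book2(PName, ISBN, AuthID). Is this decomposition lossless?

Common attributes: Book1 ∩ Book2 = {PName, ISBN}.
No dependency enlarges {PName, ISBN}, so (PName, ISBN)⁺ = {PName, ISBN}.
The closure contains neither all of Book1 = {PName, ISBN, Price, Title, PubID} nor all of Book2 = {PName, ISBN, AuthID}, so the common attributes are not a superkey of either fragment. The join is lossy.

No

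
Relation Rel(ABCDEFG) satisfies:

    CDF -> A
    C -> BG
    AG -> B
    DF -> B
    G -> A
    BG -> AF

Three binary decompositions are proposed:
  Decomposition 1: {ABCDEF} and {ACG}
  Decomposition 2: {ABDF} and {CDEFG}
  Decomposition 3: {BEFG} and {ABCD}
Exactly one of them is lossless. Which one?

Decomposition 1

Decomposition 1: common = {AC}, closure = {ABCFG} → lossless.
Decomposition 2: common = {DF}, closure = {BDF} → lossy.
Decomposition 3: common = {B}, closure = {B} → lossy.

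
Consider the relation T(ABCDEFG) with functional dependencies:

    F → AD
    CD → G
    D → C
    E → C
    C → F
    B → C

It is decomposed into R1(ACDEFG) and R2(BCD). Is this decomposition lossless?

No

Common attributes: R1 ∩ R2 = {CD}.
Closure of {CD}: CD → G applies, adding G; C → F applies, adding F; F → AD applies, adding A. So (CD)⁺ = {ACDFG}.
The closure contains neither all of R1 = {ACDEFG} nor all of R2 = {BCD}, so the common attributes are not a superkey of either fragment. The join is lossy.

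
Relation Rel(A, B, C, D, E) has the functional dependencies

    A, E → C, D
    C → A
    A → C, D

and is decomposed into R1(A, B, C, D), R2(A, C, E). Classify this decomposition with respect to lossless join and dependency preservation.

Lossless test: (A, C)⁺ = {A, C, D}, which is a superkey of neither fragment — lossy.
Dependency preservation: A, E → C, D is not contained in any single fragment, but the restricted closure of its left-hand side across the fragments still reaches the right-hand side; the remaining FDs each lie inside some fragment. All dependencies are preserved.

lossy but dependency-preserving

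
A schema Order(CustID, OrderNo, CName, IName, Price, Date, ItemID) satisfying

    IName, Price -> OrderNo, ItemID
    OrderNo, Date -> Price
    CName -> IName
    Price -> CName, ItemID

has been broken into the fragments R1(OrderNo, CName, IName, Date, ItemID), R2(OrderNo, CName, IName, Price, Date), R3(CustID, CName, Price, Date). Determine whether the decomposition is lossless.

Yes

Chase test. Columns are CustID, OrderNo, CName, IName, Price, Date, ItemID; row i has aⱼ where attribute j ∈ Ri, else bᵢⱼ.
Initial tableau (one row per fragment):
  row 1: b11 a2 a3 a4 b15 a6 a7
  row 2: b21 a2 a3 a4 a5 a6 b27
  row 3: a1 b32 a3 b34 a5 a6 b37
Rows 1 and 2 agree on OrderNo, Date; apply OrderNo, Date→Price and equate their Price entries.
Rows 1 and 3 agree on CName; apply CName→IName and equate their IName entries.
Rows 1 and 2 agree on Price; apply Price→CName, ItemID and equate their CName, ItemID entries.
Rows 1 and 3 agree on Price; apply Price→CName, ItemID and equate their CName, ItemID entries.
Rows 1 and 3 agree on IName, Price; apply IName, Price→OrderNo, ItemID and equate their OrderNo, ItemID entries.
Row 3 is now all distinguished symbols — the join is lossless.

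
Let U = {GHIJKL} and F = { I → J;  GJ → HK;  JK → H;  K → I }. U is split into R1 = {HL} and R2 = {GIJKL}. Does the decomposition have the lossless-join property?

No

Common attributes: R1 ∩ R2 = {L}.
No dependency enlarges {L}, so (L)⁺ = {L}.
The closure contains neither all of R1 = {HL} nor all of R2 = {GIJKL}, so the common attributes are not a superkey of either fragment. The join is lossy.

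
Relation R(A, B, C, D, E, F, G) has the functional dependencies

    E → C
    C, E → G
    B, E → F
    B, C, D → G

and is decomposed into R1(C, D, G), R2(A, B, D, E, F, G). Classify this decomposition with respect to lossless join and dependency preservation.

lossy and not dependency-preserving

Lossless test: (D, G)⁺ = {D, G}, which is a superkey of neither fragment — lossy.
Dependency preservation: the restricted closure of {E} across the fragments never reaches {C}, so E → C cannot be enforced without a join — not preserved.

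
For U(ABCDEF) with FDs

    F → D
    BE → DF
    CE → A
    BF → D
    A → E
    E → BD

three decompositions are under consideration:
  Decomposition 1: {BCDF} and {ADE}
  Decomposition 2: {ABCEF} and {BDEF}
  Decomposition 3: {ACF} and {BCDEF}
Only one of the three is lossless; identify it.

Decomposition 2

Decomposition 1: common = {D}, closure = {D} → lossy.
Decomposition 2: common = {BEF}, closure = {BDEF} → lossless.
Decomposition 3: common = {CF}, closure = {CDF} → lossy.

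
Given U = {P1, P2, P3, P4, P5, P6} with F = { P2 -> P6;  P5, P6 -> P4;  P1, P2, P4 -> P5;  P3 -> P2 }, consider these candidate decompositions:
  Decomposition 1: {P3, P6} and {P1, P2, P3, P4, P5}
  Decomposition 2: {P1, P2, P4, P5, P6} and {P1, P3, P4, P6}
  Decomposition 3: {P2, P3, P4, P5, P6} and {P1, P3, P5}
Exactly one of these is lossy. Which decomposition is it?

Decomposition 1: common = {P3}, closure = {P2, P3, P6} → lossless.
Decomposition 2: common = {P1, P4, P6}, closure = {P1, P4, P6} → lossy.
Decomposition 3: common = {P3, P5}, closure = {P2, P3, P4, P5, P6} → lossless.

Decomposition 2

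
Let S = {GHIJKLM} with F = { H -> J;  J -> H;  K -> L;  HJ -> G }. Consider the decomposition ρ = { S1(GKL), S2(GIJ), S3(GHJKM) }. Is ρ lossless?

No

Chase test. Columns are GHIJKLM; row i has aⱼ where attribute j ∈ Si, else bᵢⱼ.
Initial tableau (one row per fragment):
  row 1: a1 b12 b13 b14 a5 a6 b17
  row 2: a1 b22 a3 a4 b25 b26 b27
  row 3: a1 a2 b33 a4 a5 b36 a7
Rows 2 and 3 agree on J; apply J→H and equate their H entries.
Rows 1 and 3 agree on K; apply K→L and equate their L entries.
No row becomes fully distinguished — the join is lossy.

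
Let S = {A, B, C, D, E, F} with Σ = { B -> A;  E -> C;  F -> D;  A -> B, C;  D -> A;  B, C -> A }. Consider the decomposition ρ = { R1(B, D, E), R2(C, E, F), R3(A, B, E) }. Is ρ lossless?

No

Chase test. Columns are A, B, C, D, E, F; row i has aⱼ where attribute j ∈ Ri, else bᵢⱼ.
Initial tableau (one row per fragment):
  row 1: b11 a2 b13 a4 a5 b16
  row 2: b21 b22 a3 b24 a5 a6
  row 3: a1 a2 b33 b34 a5 b36
Rows 1 and 3 agree on B; apply B→A and equate their A entries.
Rows 1 and 2 agree on E; apply E→C and equate their C entries.
Rows 1 and 3 agree on E; apply E→C and equate their C entries.
No row becomes fully distinguished — the join is lossy.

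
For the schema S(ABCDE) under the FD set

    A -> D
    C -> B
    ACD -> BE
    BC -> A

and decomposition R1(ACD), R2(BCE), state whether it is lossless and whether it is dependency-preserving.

lossless and dependency-preserving

Lossless test: (C)⁺ = {ABCDE}, which contains all of one fragment — lossless.
Dependency preservation: ACD → BE; BC → A are not contained in any single fragment, but the restricted closure of each left-hand side across the fragments still reaches the right-hand side; the remaining FDs each lie inside some fragment. All dependencies are preserved.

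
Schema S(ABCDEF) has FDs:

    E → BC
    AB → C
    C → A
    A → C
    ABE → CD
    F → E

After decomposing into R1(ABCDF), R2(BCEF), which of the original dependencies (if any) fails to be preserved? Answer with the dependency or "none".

Check ABE → CD: no single fragment contains all of {ABCDE}, and the restricted closure of {ABE} across the fragments never reaches {CD}.
E → BC is preserved.
AB → C is preserved.
C → A is preserved.
A → C is preserved.
F → E is preserved.

ABE → CD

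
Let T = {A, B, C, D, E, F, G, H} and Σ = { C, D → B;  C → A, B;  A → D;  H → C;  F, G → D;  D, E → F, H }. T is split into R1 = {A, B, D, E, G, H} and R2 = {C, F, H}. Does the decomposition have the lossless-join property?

No

Common attributes: R1 ∩ R2 = {H}.
Closure of {H}: H → C applies, adding C; C → A, B applies, adding A, B; A → D applies, adding D. So (H)⁺ = {A, B, C, D, H}.
The closure contains neither all of R1 = {A, B, D, E, G, H} nor all of R2 = {C, F, H}, so the common attributes are not a superkey of either fragment. The join is lossy.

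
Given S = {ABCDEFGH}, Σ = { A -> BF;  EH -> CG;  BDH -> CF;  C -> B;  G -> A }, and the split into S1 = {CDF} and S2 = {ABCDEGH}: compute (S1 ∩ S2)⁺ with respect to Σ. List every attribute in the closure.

S1 ∩ S2 = {CD}.
C → B applies, adding B
Closure: {BCD}.

BCD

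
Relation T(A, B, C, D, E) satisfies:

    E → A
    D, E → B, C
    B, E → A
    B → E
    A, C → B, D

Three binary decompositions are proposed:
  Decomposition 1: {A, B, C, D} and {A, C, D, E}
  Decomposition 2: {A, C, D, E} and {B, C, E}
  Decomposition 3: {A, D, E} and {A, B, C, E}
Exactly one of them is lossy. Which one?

Decomposition 1: common = {A, C, D}, closure = {A, B, C, D, E} → lossless.
Decomposition 2: common = {C, E}, closure = {A, B, C, D, E} → lossless.
Decomposition 3: common = {A, E}, closure = {A, E} → lossy.

Decomposition 3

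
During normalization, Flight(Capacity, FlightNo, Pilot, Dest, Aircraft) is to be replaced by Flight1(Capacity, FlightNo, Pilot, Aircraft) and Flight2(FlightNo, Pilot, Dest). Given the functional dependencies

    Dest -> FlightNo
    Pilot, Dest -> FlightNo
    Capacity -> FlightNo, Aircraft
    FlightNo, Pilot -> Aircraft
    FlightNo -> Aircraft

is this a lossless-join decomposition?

Common attributes: Flight1 ∩ Flight2 = {FlightNo, Pilot}.
Closure of {FlightNo, Pilot}: FlightNo, Pilot → Aircraft applies, adding Aircraft. So (FlightNo, Pilot)⁺ = {FlightNo, Pilot, Aircraft}.
The closure contains neither all of Flight1 = {Capacity, FlightNo, Pilot, Aircraft} nor all of Flight2 = {FlightNo, Pilot, Dest}, so the common attributes are not a superkey of either fragment. The join is lossy.

No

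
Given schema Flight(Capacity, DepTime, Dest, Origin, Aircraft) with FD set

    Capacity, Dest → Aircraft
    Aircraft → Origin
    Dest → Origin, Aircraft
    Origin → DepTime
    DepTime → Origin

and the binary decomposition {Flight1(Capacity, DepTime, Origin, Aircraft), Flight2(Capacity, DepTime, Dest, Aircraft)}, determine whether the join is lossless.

Common attributes: Flight1 ∩ Flight2 = {Capacity, DepTime, Aircraft}.
Closure of {Capacity, DepTime, Aircraft}: Aircraft → Origin applies, adding Origin. So (Capacity, DepTime, Aircraft)⁺ = {Capacity, DepTime, Origin, Aircraft}.
This closure contains every attribute of Flight1, so Flight1 ∩ Flight2 → Flight1. The join is lossless.

Yes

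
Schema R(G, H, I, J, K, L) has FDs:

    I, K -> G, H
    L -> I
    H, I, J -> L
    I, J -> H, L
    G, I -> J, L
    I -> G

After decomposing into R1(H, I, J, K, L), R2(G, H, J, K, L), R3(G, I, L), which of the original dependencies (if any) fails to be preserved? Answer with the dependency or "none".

none

I, K → G, H: restricted closure across fragments reaches G, H.
L → I lies within R1.
H, I, J → L lies within R1.
I, J → H, L lies within R1.
G, I → J, L: restricted closure across fragments reaches J, L.
I → G lies within R3.
Every dependency is enforceable on the fragments, so the decomposition is dependency-preserving.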